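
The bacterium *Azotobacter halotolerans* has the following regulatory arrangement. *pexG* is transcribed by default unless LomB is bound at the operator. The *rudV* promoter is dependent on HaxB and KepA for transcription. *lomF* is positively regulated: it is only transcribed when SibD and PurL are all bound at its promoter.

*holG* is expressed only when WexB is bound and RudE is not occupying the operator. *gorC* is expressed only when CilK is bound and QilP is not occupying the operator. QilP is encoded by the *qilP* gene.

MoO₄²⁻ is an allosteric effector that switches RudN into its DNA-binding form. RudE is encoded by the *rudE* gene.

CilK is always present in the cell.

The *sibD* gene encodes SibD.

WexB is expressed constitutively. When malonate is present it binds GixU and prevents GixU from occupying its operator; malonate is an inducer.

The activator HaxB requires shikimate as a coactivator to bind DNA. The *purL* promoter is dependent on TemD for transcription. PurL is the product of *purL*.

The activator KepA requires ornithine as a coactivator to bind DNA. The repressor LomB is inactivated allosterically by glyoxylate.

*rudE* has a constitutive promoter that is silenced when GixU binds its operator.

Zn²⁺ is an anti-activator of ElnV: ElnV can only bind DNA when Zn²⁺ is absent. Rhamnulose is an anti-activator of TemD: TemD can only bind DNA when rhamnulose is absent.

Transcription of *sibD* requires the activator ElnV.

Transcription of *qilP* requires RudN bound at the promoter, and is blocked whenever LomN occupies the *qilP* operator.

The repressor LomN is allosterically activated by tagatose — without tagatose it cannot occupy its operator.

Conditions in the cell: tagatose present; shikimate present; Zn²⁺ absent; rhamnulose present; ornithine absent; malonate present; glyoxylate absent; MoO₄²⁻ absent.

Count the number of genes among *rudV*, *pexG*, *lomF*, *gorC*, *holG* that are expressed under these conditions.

1

Shikimate is present, so HaxB is active.
Ornithine is absent, so KepA is inactive.
Required activator KepA is absent, so *rudV* is not transcribed.
→ *rudV* is OFF.
Glyoxylate is absent, so LomB is active.
With repressor LomB bound, *pexG* is not transcribed.
→ *pexG* is OFF.
Zn²⁺ is absent, so ElnV is active.
No repressor is bound and ElnV is active, so *sibD* is transcribed.
So SibD is produced and active.
Rhamnulose is present, so TemD is inactive.
Required activator TemD is absent, so *purL* is not transcribed.
So PurL is not produced.
Required activator PurL is absent, so *lomF* is not transcribed.
→ *lomF* is OFF.
Tagatose is present, so LomN is active.
MoO₄²⁻ is absent, so RudN is inactive.
With repressor LomN bound, *qilP* is not transcribed.
So QilP is not produced.
CilK is produced constitutively and is active.
No repressor is bound and CilK is active, so *gorC* is transcribed.
→ *gorC* is ON.
WexB is produced constitutively and is active.
Malonate is present, so GixU is inactive.
With no repressor bound, *rudE* is transcribed.
So RudE is produced and active.
With repressor RudE bound, *holG* is not transcribed.
→ *holG* is OFF.
1 of the 5 genes is transcribed.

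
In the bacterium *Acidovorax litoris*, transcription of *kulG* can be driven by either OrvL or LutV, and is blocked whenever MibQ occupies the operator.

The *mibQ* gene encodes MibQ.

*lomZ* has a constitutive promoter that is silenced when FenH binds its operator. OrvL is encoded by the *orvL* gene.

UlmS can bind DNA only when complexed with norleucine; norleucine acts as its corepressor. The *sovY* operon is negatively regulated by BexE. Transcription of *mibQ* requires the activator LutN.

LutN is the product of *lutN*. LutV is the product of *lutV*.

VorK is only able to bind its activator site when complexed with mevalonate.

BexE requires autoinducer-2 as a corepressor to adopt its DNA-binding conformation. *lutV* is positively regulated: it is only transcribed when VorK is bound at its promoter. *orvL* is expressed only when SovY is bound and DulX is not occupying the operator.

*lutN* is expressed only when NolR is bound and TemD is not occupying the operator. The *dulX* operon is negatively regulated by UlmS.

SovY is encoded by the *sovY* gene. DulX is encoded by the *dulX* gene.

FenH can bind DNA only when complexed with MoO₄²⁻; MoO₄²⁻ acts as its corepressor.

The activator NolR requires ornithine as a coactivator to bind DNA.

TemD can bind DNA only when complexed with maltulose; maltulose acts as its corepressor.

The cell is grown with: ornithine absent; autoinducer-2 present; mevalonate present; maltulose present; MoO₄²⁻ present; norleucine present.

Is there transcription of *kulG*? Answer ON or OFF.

Norleucine is present, so UlmS is active.
With repressor UlmS bound, *dulX* is not transcribed.
So DulX is not produced.
Autoinducer-2 is present, so BexE is active.
With repressor BexE bound, *sovY* is not transcribed.
So SovY is not produced.
Required activator SovY is absent, so *orvL* is not transcribed.
So OrvL is not produced.
Maltulose is present, so TemD is active.
Ornithine is absent, so NolR is inactive.
With repressor TemD bound, *lutN* is not transcribed.
So LutN is not produced.
Required activator LutN is absent, so *mibQ* is not transcribed.
So MibQ is not produced.
Mevalonate is present, so VorK is active.
No repressor is bound and VorK is active, so *lutV* is transcribed.
So LutV is produced and active.
Activator LutV is present, so *kulG* is transcribed.

ON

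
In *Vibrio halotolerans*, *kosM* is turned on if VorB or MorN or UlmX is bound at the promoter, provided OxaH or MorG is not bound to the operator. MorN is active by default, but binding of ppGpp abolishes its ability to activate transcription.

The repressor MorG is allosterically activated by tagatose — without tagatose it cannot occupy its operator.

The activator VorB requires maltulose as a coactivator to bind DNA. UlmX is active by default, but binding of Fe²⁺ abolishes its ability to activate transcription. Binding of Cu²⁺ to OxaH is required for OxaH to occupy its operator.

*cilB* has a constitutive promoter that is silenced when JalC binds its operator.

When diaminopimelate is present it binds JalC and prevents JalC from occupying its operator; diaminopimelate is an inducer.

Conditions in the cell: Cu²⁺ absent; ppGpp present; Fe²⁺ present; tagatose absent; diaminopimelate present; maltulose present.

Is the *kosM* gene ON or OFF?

ON

Cu²⁺ is absent, so OxaH is inactive.
Tagatose is absent, so MorG is inactive.
Maltulose is present, so VorB is active.
ppGpp is present, so MorN is inactive.
Fe²⁺ is present, so UlmX is inactive.
Activator VorB is present, so *kosM* is transcribed.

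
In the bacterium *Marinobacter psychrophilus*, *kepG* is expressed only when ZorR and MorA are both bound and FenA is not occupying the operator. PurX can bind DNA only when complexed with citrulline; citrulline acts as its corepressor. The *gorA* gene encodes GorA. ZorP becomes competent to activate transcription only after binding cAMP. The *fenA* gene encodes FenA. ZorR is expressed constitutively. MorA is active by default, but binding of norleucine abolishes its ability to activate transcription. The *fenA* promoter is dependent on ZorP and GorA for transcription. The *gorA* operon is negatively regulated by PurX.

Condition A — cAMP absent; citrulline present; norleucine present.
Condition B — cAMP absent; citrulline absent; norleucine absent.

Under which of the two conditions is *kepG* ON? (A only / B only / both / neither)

Condition A:
cAMP is absent, so ZorP is inactive.
Citrulline is present, so PurX is active.
With repressor PurX bound, *gorA* is not transcribed.
So GorA is not produced.
Required activator ZorP is absent, so *fenA* is not transcribed.
So FenA is not produced.
ZorR is produced constitutively and is active.
Norleucine is present, so MorA is inactive.
Required activator MorA is absent, so *kepG* is not transcribed.
→ *kepG* is OFF in A.
Condition B:
cAMP is absent, so ZorP is inactive.
Citrulline is absent, so PurX is inactive.
With no repressor bound, *gorA* is transcribed.
So GorA is produced and active.
Required activator ZorP is absent, so *fenA* is not transcribed.
So FenA is not produced.
ZorR is produced constitutively and is active.
Norleucine is absent, so MorA is active.
No repressor is bound and ZorR and MorA are active, so *kepG* is transcribed.
→ *kepG* is ON in B.

B only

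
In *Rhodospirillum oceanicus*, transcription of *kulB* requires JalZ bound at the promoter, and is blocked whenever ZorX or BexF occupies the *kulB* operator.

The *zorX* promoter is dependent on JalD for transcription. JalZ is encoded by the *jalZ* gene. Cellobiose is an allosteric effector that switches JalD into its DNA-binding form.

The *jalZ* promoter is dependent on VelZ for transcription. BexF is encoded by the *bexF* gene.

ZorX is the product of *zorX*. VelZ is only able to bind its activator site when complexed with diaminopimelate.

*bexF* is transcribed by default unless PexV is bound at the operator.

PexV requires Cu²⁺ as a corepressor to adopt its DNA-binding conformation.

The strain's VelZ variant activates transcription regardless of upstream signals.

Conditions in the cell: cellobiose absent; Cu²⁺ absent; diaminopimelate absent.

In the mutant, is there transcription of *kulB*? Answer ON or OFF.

Cellobiose is absent, so JalD is inactive.
Required activator JalD is absent, so *zorX* is not transcribed.
So ZorX is not produced.
VelZ is constitutively active in this strain.
No repressor is bound and VelZ is active, so *jalZ* is transcribed.
So JalZ is produced and active.
Cu²⁺ is absent, so PexV is inactive.
With no repressor bound, *bexF* is transcribed.
So BexF is produced and active.
With repressor BexF bound, *kulB* is not transcribed.

OFF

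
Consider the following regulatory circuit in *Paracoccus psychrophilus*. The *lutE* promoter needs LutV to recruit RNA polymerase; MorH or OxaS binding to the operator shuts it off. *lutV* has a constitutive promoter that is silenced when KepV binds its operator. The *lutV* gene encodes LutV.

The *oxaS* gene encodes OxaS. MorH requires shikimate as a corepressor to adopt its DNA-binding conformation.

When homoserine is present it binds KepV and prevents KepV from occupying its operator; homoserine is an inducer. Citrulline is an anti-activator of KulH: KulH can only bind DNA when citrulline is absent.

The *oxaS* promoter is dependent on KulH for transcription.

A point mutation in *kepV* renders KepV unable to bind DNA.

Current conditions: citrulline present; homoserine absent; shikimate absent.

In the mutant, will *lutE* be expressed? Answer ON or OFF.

Shikimate is absent, so MorH is inactive.
KepV is non-functional in this strain, so it has no effect.
With no repressor bound, *lutV* is transcribed.
So LutV is produced and active.
Citrulline is present, so KulH is inactive.
Required activator KulH is absent, so *oxaS* is not transcribed.
So OxaS is not produced.
No repressor is bound and LutV is active, so *lutE* is transcribed.

ON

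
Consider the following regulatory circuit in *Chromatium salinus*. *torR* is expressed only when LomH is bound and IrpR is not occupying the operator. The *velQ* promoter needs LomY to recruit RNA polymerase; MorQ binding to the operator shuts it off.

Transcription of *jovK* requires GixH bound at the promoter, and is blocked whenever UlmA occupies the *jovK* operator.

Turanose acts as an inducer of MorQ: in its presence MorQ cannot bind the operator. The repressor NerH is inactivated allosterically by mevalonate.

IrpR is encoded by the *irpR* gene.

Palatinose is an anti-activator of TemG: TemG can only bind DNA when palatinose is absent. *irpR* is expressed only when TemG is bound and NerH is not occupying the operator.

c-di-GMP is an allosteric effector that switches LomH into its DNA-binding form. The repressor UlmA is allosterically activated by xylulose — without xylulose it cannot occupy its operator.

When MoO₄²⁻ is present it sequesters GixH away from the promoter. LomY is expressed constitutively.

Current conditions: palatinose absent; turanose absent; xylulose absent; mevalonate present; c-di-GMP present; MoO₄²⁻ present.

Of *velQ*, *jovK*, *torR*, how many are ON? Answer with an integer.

0

LomY is produced constitutively and is active.
Turanose is absent, so MorQ is active.
With repressor MorQ bound, *velQ* is not transcribed.
→ *velQ* is OFF.
Xylulose is absent, so UlmA is inactive.
MoO₄²⁻ is present, so GixH is inactive.
Required activator GixH is absent, so *jovK* is not transcribed.
→ *jovK* is OFF.
c-di-GMP is present, so LomH is active.
Mevalonate is present, so NerH is inactive.
Palatinose is absent, so TemG is active.
No repressor is bound and TemG is active, so *irpR* is transcribed.
So IrpR is produced and active.
With repressor IrpR bound, *torR* is not transcribed.
→ *torR* is OFF.
0 of the 3 genes are transcribed.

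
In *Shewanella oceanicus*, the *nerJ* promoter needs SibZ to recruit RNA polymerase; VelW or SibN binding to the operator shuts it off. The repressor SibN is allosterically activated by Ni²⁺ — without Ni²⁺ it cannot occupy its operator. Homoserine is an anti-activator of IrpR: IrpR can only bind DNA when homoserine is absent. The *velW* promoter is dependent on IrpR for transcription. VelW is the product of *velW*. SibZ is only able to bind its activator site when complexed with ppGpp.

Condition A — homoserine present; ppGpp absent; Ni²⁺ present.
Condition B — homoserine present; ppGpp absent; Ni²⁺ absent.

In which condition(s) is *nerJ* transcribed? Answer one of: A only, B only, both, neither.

Condition A:
Homoserine is present, so IrpR is inactive.
Required activator IrpR is absent, so *velW* is not transcribed.
So VelW is not produced.
ppGpp is absent, so SibZ is inactive.
Ni²⁺ is present, so SibN is active.
With repressor SibN bound, *nerJ* is not transcribed.
→ *nerJ* is OFF in A.
Condition B:
Homoserine is present, so IrpR is inactive.
Required activator IrpR is absent, so *velW* is not transcribed.
So VelW is not produced.
ppGpp is absent, so SibZ is inactive.
Ni²⁺ is absent, so SibN is inactive.
Required activator SibZ is absent, so *nerJ* is not transcribed.
→ *nerJ* is OFF in B.

neither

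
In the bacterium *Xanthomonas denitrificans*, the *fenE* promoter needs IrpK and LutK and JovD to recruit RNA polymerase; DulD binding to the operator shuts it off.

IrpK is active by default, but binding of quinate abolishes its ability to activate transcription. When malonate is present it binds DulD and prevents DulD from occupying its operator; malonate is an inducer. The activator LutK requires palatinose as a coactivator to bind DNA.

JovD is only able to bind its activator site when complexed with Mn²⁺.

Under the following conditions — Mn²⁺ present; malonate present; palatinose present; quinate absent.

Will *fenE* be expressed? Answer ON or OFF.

ON

Quinate is absent, so IrpK is active.
Palatinose is present, so LutK is active.
Mn²⁺ is present, so JovD is active.
Malonate is present, so DulD is inactive.
No repressor is bound and IrpK and LutK and JovD are active, so *fenE* is transcribed.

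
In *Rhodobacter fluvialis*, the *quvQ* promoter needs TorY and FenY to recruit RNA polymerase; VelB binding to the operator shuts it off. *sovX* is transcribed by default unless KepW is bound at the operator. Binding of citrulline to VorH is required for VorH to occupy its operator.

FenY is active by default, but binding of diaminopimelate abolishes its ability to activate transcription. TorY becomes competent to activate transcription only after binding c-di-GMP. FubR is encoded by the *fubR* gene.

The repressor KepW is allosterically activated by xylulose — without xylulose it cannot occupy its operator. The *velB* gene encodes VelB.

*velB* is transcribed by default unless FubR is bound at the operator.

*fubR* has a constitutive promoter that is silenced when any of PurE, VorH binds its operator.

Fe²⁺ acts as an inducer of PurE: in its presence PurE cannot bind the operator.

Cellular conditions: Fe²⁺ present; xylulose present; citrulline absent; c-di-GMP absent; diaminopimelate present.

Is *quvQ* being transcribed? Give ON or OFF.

OFF

c-di-GMP is absent, so TorY is inactive.
Fe²⁺ is present, so PurE is inactive.
Citrulline is absent, so VorH is inactive.
With no repressor bound, *fubR* is transcribed.
So FubR is produced and active.
With repressor FubR bound, *velB* is not transcribed.
So VelB is not produced.
Diaminopimelate is present, so FenY is inactive.
Required activator TorY is absent, so *quvQ* is not transcribed.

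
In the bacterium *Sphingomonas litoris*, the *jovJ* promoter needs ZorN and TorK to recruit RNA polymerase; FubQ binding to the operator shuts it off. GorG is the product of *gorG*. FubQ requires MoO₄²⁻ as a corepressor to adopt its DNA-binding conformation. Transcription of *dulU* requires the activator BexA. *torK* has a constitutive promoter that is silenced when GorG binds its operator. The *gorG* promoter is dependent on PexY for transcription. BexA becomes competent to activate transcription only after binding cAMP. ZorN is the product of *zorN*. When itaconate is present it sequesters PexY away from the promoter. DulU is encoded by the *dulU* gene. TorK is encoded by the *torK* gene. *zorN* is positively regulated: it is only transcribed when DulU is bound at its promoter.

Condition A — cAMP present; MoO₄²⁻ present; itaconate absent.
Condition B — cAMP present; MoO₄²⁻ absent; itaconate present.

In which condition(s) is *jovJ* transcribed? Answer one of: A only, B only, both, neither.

Condition A:
cAMP is present, so BexA is active.
No repressor is bound and BexA is active, so *dulU* is transcribed.
So DulU is produced and active.
No repressor is bound and DulU is active, so *zorN* is transcribed.
So ZorN is produced and active.
MoO₄²⁻ is present, so FubQ is active.
Itaconate is absent, so PexY is active.
No repressor is bound and PexY is active, so *gorG* is transcribed.
So GorG is produced and active.
With repressor GorG bound, *torK* is not transcribed.
So TorK is not produced.
With repressor FubQ bound, *jovJ* is not transcribed.
→ *jovJ* is OFF in A.
Condition B:
cAMP is present, so BexA is active.
No repressor is bound and BexA is active, so *dulU* is transcribed.
So DulU is produced and active.
No repressor is bound and DulU is active, so *zorN* is transcribed.
So ZorN is produced and active.
MoO₄²⁻ is absent, so FubQ is inactive.
Itaconate is present, so PexY is inactive.
Required activator PexY is absent, so *gorG* is not transcribed.
So GorG is not produced.
With no repressor bound, *torK* is transcribed.
So TorK is produced and active.
No repressor is bound and ZorN and TorK are active, so *jovJ* is transcribed.
→ *jovJ* is ON in B.

B only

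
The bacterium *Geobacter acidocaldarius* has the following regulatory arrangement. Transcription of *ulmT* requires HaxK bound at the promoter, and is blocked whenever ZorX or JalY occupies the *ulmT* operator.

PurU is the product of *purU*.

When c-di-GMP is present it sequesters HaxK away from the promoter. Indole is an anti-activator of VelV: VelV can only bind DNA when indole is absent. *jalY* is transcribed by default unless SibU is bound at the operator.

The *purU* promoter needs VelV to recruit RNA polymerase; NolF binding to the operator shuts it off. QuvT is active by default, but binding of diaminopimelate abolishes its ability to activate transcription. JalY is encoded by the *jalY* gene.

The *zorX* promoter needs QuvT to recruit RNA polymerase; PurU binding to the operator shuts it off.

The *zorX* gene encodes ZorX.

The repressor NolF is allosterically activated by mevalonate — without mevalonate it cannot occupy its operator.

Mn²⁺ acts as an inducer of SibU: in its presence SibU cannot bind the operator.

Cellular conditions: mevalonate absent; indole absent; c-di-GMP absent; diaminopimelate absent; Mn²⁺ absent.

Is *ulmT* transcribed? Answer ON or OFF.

Diaminopimelate is absent, so QuvT is active.
Mevalonate is absent, so NolF is inactive.
Indole is absent, so VelV is active.
No repressor is bound and VelV is active, so *purU* is transcribed.
So PurU is produced and active.
With repressor PurU bound, *zorX* is not transcribed.
So ZorX is not produced.
Mn²⁺ is absent, so SibU is active.
With repressor SibU bound, *jalY* is not transcribed.
So JalY is not produced.
c-di-GMP is absent, so HaxK is active.
No repressor is bound and HaxK is active, so *ulmT* is transcribed.

ON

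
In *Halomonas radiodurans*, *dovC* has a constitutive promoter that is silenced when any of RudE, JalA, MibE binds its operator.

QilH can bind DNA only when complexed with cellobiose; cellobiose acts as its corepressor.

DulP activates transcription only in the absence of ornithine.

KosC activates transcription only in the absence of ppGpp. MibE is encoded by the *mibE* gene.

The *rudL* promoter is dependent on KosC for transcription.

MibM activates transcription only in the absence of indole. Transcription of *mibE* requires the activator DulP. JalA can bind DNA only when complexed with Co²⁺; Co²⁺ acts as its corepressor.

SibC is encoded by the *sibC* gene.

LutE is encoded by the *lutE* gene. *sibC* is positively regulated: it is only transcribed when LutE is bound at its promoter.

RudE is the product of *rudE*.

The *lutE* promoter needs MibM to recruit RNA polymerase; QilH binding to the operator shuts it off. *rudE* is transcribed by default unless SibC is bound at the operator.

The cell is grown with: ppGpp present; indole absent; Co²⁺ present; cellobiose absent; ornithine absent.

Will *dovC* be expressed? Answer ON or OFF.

OFF

Cellobiose is absent, so QilH is inactive.
Indole is absent, so MibM is active.
No repressor is bound and MibM is active, so *lutE* is transcribed.
So LutE is produced and active.
No repressor is bound and LutE is active, so *sibC* is transcribed.
So SibC is produced and active.
With repressor SibC bound, *rudE* is not transcribed.
So RudE is not produced.
Co²⁺ is present, so JalA is active.
Ornithine is absent, so DulP is active.
No repressor is bound and DulP is active, so *mibE* is transcribed.
So MibE is produced and active.
With repressor JalA bound, *dovC* is not transcribed.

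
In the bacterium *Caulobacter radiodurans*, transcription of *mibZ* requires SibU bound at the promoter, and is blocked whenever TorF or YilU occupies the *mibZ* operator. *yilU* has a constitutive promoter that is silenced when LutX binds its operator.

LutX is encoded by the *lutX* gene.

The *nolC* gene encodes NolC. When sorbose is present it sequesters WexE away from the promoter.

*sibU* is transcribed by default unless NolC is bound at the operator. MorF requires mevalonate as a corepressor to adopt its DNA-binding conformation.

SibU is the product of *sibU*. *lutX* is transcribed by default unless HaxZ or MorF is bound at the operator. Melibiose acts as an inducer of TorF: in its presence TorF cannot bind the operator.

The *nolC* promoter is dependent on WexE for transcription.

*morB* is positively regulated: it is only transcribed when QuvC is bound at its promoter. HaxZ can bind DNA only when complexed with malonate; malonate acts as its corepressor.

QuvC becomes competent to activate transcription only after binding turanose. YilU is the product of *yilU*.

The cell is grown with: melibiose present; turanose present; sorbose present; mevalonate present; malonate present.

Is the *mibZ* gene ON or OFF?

OFF

Melibiose is present, so TorF is inactive.
Malonate is present, so HaxZ is active.
Mevalonate is present, so MorF is active.
With repressor HaxZ bound, *lutX* is not transcribed.
So LutX is not produced.
With no repressor bound, *yilU* is transcribed.
So YilU is produced and active.
Sorbose is present, so WexE is inactive.
Required activator WexE is absent, so *nolC* is not transcribed.
So NolC is not produced.
With no repressor bound, *sibU* is transcribed.
So SibU is produced and active.
With repressor YilU bound, *mibZ* is not transcribed.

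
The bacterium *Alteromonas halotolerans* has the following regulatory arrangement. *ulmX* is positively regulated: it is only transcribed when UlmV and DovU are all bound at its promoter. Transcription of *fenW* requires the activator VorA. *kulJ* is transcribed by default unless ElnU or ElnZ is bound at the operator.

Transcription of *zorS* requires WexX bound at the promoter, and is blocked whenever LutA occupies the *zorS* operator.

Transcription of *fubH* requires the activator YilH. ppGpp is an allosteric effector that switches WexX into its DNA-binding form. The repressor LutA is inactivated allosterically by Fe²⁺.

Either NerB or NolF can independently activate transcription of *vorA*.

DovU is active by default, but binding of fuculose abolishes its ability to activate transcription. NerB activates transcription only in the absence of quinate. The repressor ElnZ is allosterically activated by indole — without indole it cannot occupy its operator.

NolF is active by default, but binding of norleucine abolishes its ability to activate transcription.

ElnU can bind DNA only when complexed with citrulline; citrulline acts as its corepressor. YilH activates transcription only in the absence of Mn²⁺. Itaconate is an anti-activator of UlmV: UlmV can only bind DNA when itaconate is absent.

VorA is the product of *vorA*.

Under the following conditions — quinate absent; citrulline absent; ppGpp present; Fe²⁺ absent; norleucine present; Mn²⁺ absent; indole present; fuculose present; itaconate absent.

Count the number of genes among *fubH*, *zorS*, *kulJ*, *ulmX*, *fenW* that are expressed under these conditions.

Mn²⁺ is absent, so YilH is active.
No repressor is bound and YilH is active, so *fubH* is transcribed.
→ *fubH* is ON.
ppGpp is present, so WexX is active.
Fe²⁺ is absent, so LutA is active.
With repressor LutA bound, *zorS* is not transcribed.
→ *zorS* is OFF.
Citrulline is absent, so ElnU is inactive.
Indole is present, so ElnZ is active.
With repressor ElnZ bound, *kulJ* is not transcribed.
→ *kulJ* is OFF.
Itaconate is absent, so UlmV is active.
Fuculose is present, so DovU is inactive.
Required activator DovU is absent, so *ulmX* is not transcribed.
→ *ulmX* is OFF.
Quinate is absent, so NerB is active.
Norleucine is present, so NolF is inactive.
Activator NerB is present, so *vorA* is transcribed.
So VorA is produced and active.
No repressor is bound and VorA is active, so *fenW* is transcribed.
→ *fenW* is ON.
2 of the 5 genes are transcribed.

2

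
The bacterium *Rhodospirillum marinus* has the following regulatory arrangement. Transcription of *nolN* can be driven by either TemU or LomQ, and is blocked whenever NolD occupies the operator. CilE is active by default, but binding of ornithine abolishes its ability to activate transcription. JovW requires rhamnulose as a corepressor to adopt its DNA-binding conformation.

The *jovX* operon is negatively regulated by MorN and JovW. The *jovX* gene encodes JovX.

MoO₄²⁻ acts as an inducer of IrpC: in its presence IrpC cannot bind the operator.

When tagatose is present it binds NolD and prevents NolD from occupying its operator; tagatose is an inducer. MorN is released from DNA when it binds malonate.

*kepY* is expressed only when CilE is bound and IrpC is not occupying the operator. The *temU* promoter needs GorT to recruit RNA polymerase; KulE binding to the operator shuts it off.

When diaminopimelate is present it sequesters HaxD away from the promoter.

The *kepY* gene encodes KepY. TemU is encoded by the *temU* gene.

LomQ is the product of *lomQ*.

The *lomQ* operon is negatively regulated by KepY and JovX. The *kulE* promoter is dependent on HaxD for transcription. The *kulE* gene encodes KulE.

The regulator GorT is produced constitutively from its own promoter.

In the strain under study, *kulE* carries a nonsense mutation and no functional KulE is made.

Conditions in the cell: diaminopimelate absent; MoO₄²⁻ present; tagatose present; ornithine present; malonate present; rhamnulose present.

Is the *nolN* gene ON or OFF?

GorT is produced constitutively and is active.
KulE is non-functional in this strain, so it has no effect.
No repressor is bound and GorT is active, so *temU* is transcribed.
So TemU is produced and active.
Ornithine is present, so CilE is inactive.
MoO₄²⁻ is present, so IrpC is inactive.
Required activator CilE is absent, so *kepY* is not transcribed.
So KepY is not produced.
Malonate is present, so MorN is inactive.
Rhamnulose is present, so JovW is active.
With repressor JovW bound, *jovX* is not transcribed.
So JovX is not produced.
With no repressor bound, *lomQ* is transcribed.
So LomQ is produced and active.
Tagatose is present, so NolD is inactive.
Activator TemU is present, so *nolN* is transcribed.

ON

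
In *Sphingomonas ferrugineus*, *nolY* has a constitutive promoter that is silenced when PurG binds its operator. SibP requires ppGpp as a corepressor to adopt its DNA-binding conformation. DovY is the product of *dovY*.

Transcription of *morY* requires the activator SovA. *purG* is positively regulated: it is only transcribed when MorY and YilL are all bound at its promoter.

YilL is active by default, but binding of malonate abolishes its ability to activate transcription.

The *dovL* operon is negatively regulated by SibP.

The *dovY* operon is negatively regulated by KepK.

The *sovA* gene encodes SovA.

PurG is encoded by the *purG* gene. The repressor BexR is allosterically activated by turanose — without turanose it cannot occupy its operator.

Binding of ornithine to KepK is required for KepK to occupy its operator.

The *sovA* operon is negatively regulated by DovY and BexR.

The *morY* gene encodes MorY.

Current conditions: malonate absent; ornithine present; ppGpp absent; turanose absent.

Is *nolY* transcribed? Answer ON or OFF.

Ornithine is present, so KepK is active.
With repressor KepK bound, *dovY* is not transcribed.
So DovY is not produced.
Turanose is absent, so BexR is inactive.
With no repressor bound, *sovA* is transcribed.
So SovA is produced and active.
No repressor is bound and SovA is active, so *morY* is transcribed.
So MorY is produced and active.
Malonate is absent, so YilL is active.
No repressor is bound and MorY and YilL are active, so *purG* is transcribed.
So PurG is produced and active.
With repressor PurG bound, *nolY* is not transcribed.

OFF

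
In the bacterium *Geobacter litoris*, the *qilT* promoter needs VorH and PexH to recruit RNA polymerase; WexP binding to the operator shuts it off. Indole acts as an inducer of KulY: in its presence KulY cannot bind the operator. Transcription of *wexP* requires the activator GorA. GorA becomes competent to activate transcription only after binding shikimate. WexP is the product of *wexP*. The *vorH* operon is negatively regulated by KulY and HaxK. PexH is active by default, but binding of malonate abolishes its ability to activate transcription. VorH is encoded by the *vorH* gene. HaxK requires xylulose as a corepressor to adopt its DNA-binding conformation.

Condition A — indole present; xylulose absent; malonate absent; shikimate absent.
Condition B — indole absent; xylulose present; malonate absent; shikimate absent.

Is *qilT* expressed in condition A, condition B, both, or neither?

Condition A:
Indole is present, so KulY is inactive.
Xylulose is absent, so HaxK is inactive.
With no repressor bound, *vorH* is transcribed.
So VorH is produced and active.
Malonate is absent, so PexH is active.
Shikimate is absent, so GorA is inactive.
Required activator GorA is absent, so *wexP* is not transcribed.
So WexP is not produced.
No repressor is bound and VorH and PexH are active, so *qilT* is transcribed.
→ *qilT* is ON in A.
Condition B:
Indole is absent, so KulY is active.
Xylulose is present, so HaxK is active.
With repressor KulY bound, *vorH* is not transcribed.
So VorH is not produced.
Malonate is absent, so PexH is active.
Shikimate is absent, so GorA is inactive.
Required activator GorA is absent, so *wexP* is not transcribed.
So WexP is not produced.
Required activator VorH is absent, so *qilT* is not transcribed.
→ *qilT* is OFF in B.

A only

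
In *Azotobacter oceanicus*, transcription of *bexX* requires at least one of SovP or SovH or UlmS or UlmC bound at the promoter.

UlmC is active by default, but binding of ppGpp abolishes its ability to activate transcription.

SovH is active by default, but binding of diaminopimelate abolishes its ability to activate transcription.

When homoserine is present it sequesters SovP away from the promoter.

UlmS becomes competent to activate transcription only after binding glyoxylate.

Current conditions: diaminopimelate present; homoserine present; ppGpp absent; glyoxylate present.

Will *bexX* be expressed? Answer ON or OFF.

Homoserine is present, so SovP is inactive.
Diaminopimelate is present, so SovH is inactive.
Glyoxylate is present, so UlmS is active.
ppGpp is absent, so UlmC is active.
Activator UlmS is present, so *bexX* is transcribed.

ON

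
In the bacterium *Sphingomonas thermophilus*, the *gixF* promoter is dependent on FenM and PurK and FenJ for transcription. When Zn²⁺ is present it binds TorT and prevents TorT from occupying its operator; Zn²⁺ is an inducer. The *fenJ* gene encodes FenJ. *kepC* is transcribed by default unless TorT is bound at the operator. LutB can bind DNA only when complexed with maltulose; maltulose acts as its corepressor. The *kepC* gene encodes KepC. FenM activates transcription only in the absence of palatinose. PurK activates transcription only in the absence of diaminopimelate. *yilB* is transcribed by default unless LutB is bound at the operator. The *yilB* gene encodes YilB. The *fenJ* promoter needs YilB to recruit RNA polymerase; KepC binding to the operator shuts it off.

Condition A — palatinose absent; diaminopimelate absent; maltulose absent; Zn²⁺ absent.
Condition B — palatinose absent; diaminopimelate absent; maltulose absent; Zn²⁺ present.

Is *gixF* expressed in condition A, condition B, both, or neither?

Condition A:
Palatinose is absent, so FenM is active.
Diaminopimelate is absent, so PurK is active.
Maltulose is absent, so LutB is inactive.
With no repressor bound, *yilB* is transcribed.
So YilB is produced and active.
Zn²⁺ is absent, so TorT is active.
With repressor TorT bound, *kepC* is not transcribed.
So KepC is not produced.
No repressor is bound and YilB is active, so *fenJ* is transcribed.
So FenJ is produced and active.
No repressor is bound and FenM and PurK and FenJ are active, so *gixF* is transcribed.
→ *gixF* is ON in A.
Condition B:
Palatinose is absent, so FenM is active.
Diaminopimelate is absent, so PurK is active.
Maltulose is absent, so LutB is inactive.
With no repressor bound, *yilB* is transcribed.
So YilB is produced and active.
Zn²⁺ is present, so TorT is inactive.
With no repressor bound, *kepC* is transcribed.
So KepC is produced and active.
With repressor KepC bound, *fenJ* is not transcribed.
So FenJ is not produced.
Required activator FenJ is absent, so *gixF* is not transcribed.
→ *gixF* is OFF in B.

A only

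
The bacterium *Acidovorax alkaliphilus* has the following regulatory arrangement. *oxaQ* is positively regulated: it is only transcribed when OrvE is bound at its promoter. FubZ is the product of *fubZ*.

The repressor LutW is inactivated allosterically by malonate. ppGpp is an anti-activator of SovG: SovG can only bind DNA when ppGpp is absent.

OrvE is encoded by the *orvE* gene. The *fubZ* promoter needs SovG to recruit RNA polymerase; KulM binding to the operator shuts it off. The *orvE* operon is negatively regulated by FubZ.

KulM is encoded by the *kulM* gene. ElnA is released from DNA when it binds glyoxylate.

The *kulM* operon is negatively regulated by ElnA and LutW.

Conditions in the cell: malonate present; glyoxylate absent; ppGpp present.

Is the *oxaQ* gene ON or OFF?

ON

Glyoxylate is absent, so ElnA is active.
Malonate is present, so LutW is inactive.
With repressor ElnA bound, *kulM* is not transcribed.
So KulM is not produced.
ppGpp is present, so SovG is inactive.
Required activator SovG is absent, so *fubZ* is not transcribed.
So FubZ is not produced.
With no repressor bound, *orvE* is transcribed.
So OrvE is produced and active.
No repressor is bound and OrvE is active, so *oxaQ* is transcribed.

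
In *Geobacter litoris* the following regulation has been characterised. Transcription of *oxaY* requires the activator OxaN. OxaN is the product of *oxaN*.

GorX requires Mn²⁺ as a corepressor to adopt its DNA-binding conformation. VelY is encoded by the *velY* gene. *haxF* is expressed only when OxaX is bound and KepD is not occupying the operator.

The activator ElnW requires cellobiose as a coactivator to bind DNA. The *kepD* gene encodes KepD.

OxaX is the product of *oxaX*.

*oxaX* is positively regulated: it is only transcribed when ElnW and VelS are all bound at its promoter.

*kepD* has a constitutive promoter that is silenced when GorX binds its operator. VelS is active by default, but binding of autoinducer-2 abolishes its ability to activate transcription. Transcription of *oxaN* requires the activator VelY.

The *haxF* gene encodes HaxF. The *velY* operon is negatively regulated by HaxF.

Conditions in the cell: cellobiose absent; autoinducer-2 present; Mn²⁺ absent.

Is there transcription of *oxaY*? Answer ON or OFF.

ON

Cellobiose is absent, so ElnW is inactive.
Autoinducer-2 is present, so VelS is inactive.
Required activator ElnW is absent, so *oxaX* is not transcribed.
So OxaX is not produced.
Mn²⁺ is absent, so GorX is inactive.
With no repressor bound, *kepD* is transcribed.
So KepD is produced and active.
With repressor KepD bound, *haxF* is not transcribed.
So HaxF is not produced.
With no repressor bound, *velY* is transcribed.
So VelY is produced and active.
No repressor is bound and VelY is active, so *oxaN* is transcribed.
So OxaN is produced and active.
No repressor is bound and OxaN is active, so *oxaY* is transcribed.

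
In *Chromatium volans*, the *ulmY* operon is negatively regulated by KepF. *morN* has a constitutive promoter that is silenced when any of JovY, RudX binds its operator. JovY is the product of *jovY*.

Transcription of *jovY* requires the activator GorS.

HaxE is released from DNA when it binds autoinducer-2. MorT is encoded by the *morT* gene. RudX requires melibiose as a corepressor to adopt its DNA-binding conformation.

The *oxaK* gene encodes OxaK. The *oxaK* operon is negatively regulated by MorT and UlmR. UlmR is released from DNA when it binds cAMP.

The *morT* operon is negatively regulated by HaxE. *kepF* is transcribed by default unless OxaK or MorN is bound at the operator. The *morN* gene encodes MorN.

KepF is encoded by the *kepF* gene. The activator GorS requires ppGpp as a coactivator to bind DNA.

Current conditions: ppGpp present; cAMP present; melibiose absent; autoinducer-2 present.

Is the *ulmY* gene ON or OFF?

OFF

Autoinducer-2 is present, so HaxE is inactive.
With no repressor bound, *morT* is transcribed.
So MorT is produced and active.
cAMP is present, so UlmR is inactive.
With repressor MorT bound, *oxaK* is not transcribed.
So OxaK is not produced.
ppGpp is present, so GorS is active.
No repressor is bound and GorS is active, so *jovY* is transcribed.
So JovY is produced and active.
Melibiose is absent, so RudX is inactive.
With repressor JovY bound, *morN* is not transcribed.
So MorN is not produced.
With no repressor bound, *kepF* is transcribed.
So KepF is produced and active.
With repressor KepF bound, *ulmY* is not transcribed.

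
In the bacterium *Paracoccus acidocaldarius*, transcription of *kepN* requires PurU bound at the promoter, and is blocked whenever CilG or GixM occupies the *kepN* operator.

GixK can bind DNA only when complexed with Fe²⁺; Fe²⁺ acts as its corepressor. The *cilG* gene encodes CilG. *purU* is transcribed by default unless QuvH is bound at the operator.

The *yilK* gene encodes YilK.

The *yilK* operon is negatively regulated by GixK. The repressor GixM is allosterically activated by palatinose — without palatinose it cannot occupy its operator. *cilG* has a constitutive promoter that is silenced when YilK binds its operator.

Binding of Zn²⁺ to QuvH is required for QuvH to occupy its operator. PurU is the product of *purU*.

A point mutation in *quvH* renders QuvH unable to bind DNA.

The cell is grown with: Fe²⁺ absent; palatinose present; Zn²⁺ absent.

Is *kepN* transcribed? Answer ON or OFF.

OFF

Fe²⁺ is absent, so GixK is inactive.
With no repressor bound, *yilK* is transcribed.
So YilK is produced and active.
With repressor YilK bound, *cilG* is not transcribed.
So CilG is not produced.
QuvH is non-functional in this strain, so it has no effect.
With no repressor bound, *purU* is transcribed.
So PurU is produced and active.
Palatinose is present, so GixM is active.
With repressor GixM bound, *kepN* is not transcribed.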